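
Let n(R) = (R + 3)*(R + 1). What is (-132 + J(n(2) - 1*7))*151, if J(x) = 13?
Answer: -17969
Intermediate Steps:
n(R) = (1 + R)*(3 + R) (n(R) = (3 + R)*(1 + R) = (1 + R)*(3 + R))
(-132 + J(n(2) - 1*7))*151 = (-132 + 13)*151 = -119*151 = -17969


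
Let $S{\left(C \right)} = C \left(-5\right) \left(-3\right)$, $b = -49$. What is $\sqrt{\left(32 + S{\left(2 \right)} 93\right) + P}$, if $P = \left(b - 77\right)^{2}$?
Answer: $\sqrt{18698} \approx 136.74$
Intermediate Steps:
$P = 15876$ ($P = \left(-49 - 77\right)^{2} = \left(-126\right)^{2} = 15876$)
$S{\left(C \right)} = 15 C$ ($S{\left(C \right)} = - 5 C \left(-3\right) = 15 C$)
$\sqrt{\left(32 + S{\left(2 \right)} 93\right) + P} = \sqrt{\left(32 + 15 \cdot 2 \cdot 93\right) + 15876} = \sqrt{\left(32 + 30 \cdot 93\right) + 15876} = \sqrt{\left(32 + 2790\right) + 15876} = \sqrt{2822 + 15876} = \sqrt{18698}$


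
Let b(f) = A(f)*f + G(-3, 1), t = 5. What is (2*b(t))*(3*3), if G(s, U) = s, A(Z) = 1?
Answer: 36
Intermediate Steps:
b(f) = -3 + f (b(f) = 1*f - 3 = f - 3 = -3 + f)
(2*b(t))*(3*3) = (2*(-3 + 5))*(3*3) = (2*2)*9 = 4*9 = 36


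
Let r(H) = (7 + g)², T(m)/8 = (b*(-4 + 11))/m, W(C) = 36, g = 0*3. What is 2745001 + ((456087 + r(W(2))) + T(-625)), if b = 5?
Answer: 400142069/125 ≈ 3.2011e+6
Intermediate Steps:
g = 0
T(m) = 280/m (T(m) = 8*((5*(-4 + 11))/m) = 8*((5*7)/m) = 8*(35/m) = 280/m)
r(H) = 49 (r(H) = (7 + 0)² = 7² = 49)
2745001 + ((456087 + r(W(2))) + T(-625)) = 2745001 + ((456087 + 49) + 280/(-625)) = 2745001 + (456136 + 280*(-1/625)) = 2745001 + (456136 - 56/125) = 2745001 + 57016944/125 = 400142069/125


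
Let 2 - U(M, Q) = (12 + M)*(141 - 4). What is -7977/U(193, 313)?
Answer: 2659/9361 ≈ 0.28405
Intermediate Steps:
U(M, Q) = -1642 - 137*M (U(M, Q) = 2 - (12 + M)*(141 - 4) = 2 - (12 + M)*137 = 2 - (1644 + 137*M) = 2 + (-1644 - 137*M) = -1642 - 137*M)
-7977/U(193, 313) = -7977/(-1642 - 137*193) = -7977/(-1642 - 26441) = -7977/(-28083) = -7977*(-1/28083) = 2659/9361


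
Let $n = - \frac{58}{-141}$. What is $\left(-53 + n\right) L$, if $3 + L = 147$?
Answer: $- \frac{355920}{47} \approx -7572.8$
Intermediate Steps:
$n = \frac{58}{141}$ ($n = \left(-58\right) \left(- \frac{1}{141}\right) = \frac{58}{141} \approx 0.41135$)
$L = 144$ ($L = -3 + 147 = 144$)
$\left(-53 + n\right) L = \left(-53 + \frac{58}{141}\right) 144 = \left(- \frac{7415}{141}\right) 144 = - \frac{355920}{47}$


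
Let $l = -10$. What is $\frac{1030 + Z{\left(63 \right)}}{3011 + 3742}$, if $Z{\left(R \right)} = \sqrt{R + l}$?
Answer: $\frac{1030}{6753} + \frac{\sqrt{53}}{6753} \approx 0.1536$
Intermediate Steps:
$Z{\left(R \right)} = \sqrt{-10 + R}$ ($Z{\left(R \right)} = \sqrt{R - 10} = \sqrt{-10 + R}$)
$\frac{1030 + Z{\left(63 \right)}}{3011 + 3742} = \frac{1030 + \sqrt{-10 + 63}}{3011 + 3742} = \frac{1030 + \sqrt{53}}{6753} = \left(1030 + \sqrt{53}\right) \frac{1}{6753} = \frac{1030}{6753} + \frac{\sqrt{53}}{6753}$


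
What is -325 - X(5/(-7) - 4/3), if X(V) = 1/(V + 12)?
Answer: -67946/209 ≈ -325.10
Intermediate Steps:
X(V) = 1/(12 + V)
-325 - X(5/(-7) - 4/3) = -325 - 1/(12 + (5/(-7) - 4/3)) = -325 - 1/(12 + (5*(-⅐) - 4*⅓)) = -325 - 1/(12 + (-5/7 - 4/3)) = -325 - 1/(12 - 43/21) = -325 - 1/209/21 = -325 - 1*21/209 = -325 - 21/209 = -67946/209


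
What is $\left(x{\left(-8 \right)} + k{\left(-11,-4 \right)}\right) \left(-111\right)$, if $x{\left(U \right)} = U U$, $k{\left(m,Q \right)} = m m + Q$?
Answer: $-20091$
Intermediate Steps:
$k{\left(m,Q \right)} = Q + m^{2}$ ($k{\left(m,Q \right)} = m^{2} + Q = Q + m^{2}$)
$x{\left(U \right)} = U^{2}$
$\left(x{\left(-8 \right)} + k{\left(-11,-4 \right)}\right) \left(-111\right) = \left(\left(-8\right)^{2} - \left(4 - \left(-11\right)^{2}\right)\right) \left(-111\right) = \left(64 + \left(-4 + 121\right)\right) \left(-111\right) = \left(64 + 117\right) \left(-111\right) = 181 \left(-111\right) = -20091$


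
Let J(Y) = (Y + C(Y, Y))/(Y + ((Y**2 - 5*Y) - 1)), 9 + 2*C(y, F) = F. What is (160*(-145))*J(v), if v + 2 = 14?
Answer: -62640/19 ≈ -3296.8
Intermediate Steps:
v = 12 (v = -2 + 14 = 12)
C(y, F) = -9/2 + F/2
J(Y) = (-9/2 + 3*Y/2)/(-1 + Y**2 - 4*Y) (J(Y) = (Y + (-9/2 + Y/2))/(Y + ((Y**2 - 5*Y) - 1)) = (-9/2 + 3*Y/2)/(Y + (-1 + Y**2 - 5*Y)) = (-9/2 + 3*Y/2)/(-1 + Y**2 - 4*Y))
(160*(-145))*J(v) = (160*(-145))*(3*(3 - 1*12)/(2*(1 - 1*12**2 + 4*12))) = -34800*(3 - 12)/(1 - 1*144 + 48) = -34800*(-9)/(1 - 144 + 48) = -34800*(-9)/(-95) = -34800*(-1)*(-9)/95 = -23200*27/190 = -62640/19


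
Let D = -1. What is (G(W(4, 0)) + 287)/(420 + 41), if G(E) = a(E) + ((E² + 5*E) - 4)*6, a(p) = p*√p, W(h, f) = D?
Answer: 239/461 - I/461 ≈ 0.51844 - 0.0021692*I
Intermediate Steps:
W(h, f) = -1
a(p) = p^(3/2)
G(E) = -24 + E^(3/2) + 6*E² + 30*E (G(E) = E^(3/2) + ((E² + 5*E) - 4)*6 = E^(3/2) + (-4 + E² + 5*E)*6 = E^(3/2) + (-24 + 6*E² + 30*E) = -24 + E^(3/2) + 6*E² + 30*E)
(G(W(4, 0)) + 287)/(420 + 41) = ((-24 + (-1)^(3/2) + 6*(-1)² + 30*(-1)) + 287)/(420 + 41) = ((-24 - I + 6*1 - 30) + 287)/461 = ((-24 - I + 6 - 30) + 287)*(1/461) = ((-48 - I) + 287)*(1/461) = (239 - I)*(1/461) = 239/461 - I/461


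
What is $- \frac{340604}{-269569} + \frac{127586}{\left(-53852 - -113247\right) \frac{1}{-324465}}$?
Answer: $- \frac{2231875856518646}{3202210151} \approx -6.9698 \cdot 10^{5}$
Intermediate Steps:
$- \frac{340604}{-269569} + \frac{127586}{\left(-53852 - -113247\right) \frac{1}{-324465}} = \left(-340604\right) \left(- \frac{1}{269569}\right) + \frac{127586}{\left(-53852 + 113247\right) \left(- \frac{1}{324465}\right)} = \frac{340604}{269569} + \frac{127586}{59395 \left(- \frac{1}{324465}\right)} = \frac{340604}{269569} + \frac{127586}{- \frac{11879}{64893}} = \frac{340604}{269569} + 127586 \left(- \frac{64893}{11879}\right) = \frac{340604}{269569} - \frac{8279438298}{11879} = - \frac{2231875856518646}{3202210151}$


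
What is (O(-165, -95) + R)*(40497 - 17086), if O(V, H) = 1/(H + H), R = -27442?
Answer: -122064509191/190 ≈ -6.4244e+8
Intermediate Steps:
O(V, H) = 1/(2*H)
(O(-165, -95) + R)*(40497 - 17086) = ((1/2)/(-95) - 27442)*(40497 - 17086) = ((1/2)*(-1/95) - 27442)*23411 = (-1/190 - 27442)*23411 = -5213981/190*23411 = -122064509191/190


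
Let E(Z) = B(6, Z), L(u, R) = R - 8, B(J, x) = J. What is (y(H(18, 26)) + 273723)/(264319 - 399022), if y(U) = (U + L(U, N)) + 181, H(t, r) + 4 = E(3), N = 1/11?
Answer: -1004293/493911 ≈ -2.0333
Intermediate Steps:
N = 1/11 (N = 1*(1/11) = 1/11 ≈ 0.090909)
L(u, R) = -8 + R
E(Z) = 6
H(t, r) = 2 (H(t, r) = -4 + 6 = 2)
y(U) = 1904/11 + U (y(U) = (U + (-8 + 1/11)) + 181 = (U - 87/11) + 181 = (-87/11 + U) + 181 = 1904/11 + U)
(y(H(18, 26)) + 273723)/(264319 - 399022) = ((1904/11 + 2) + 273723)/(264319 - 399022) = (1926/11 + 273723)/(-134703) = (3012879/11)*(-1/134703) = -1004293/493911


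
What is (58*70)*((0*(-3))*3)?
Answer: 0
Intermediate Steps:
(58*70)*((0*(-3))*3) = 4060*(0*3) = 4060*0 = 0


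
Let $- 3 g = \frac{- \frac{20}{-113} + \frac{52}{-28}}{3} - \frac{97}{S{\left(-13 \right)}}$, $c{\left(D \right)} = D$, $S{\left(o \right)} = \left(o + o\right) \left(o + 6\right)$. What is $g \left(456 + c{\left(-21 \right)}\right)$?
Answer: $\frac{3259455}{20566} \approx 158.49$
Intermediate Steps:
$S{\left(o \right)} = 2 o \left(6 + o\right)$
$g = \frac{7493}{20566}$ ($g = - \frac{\frac{- \frac{20}{-113} + \frac{52}{-28}}{3} - \frac{97}{2 \left(-13\right) \left(6 - 13\right)}}{3} = - \frac{\left(\left(-20\right) \left(- \frac{1}{113}\right) + 52 \left(- \frac{1}{28}\right)\right) \frac{1}{3} - \frac{97}{2 \left(-13\right) \left(-7\right)}}{3} = - \frac{\left(\frac{20}{113} - \frac{13}{7}\right) \frac{1}{3} - \frac{97}{182}}{3} = - \frac{\left(- \frac{1329}{791}\right) \frac{1}{3} - \frac{97}{182}}{3} = - \frac{- \frac{443}{791} - \frac{97}{182}}{3} = \left(- \frac{1}{3}\right) \left(- \frac{22479}{20566}\right) = \frac{7493}{20566} \approx 0.36434$)
$g \left(456 + c{\left(-21 \right)}\right) = \frac{7493 \left(456 - 21\right)}{20566} = \frac{7493}{20566} \cdot 435 = \frac{3259455}{20566}$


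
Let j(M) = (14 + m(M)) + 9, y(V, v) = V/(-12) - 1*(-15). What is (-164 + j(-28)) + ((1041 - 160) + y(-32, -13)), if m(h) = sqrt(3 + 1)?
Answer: 2279/3 ≈ 759.67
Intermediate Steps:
m(h) = 2 (m(h) = sqrt(4) = 2)
y(V, v) = 15 - V/12 (y(V, v) = V*(-1/12) + 15 = -V/12 + 15 = 15 - V/12)
j(M) = 25 (j(M) = (14 + 2) + 9 = 16 + 9 = 25)
(-164 + j(-28)) + ((1041 - 160) + y(-32, -13)) = (-164 + 25) + ((1041 - 160) + (15 - 1/12*(-32))) = -139 + (881 + (15 + 8/3)) = -139 + (881 + 53/3) = -139 + 2696/3 = 2279/3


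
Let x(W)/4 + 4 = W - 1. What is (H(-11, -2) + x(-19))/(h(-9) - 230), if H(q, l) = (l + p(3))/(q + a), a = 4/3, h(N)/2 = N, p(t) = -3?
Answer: 2769/7192 ≈ 0.38501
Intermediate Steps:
h(N) = 2*N
a = 4/3 (a = 4*(⅓) = 4/3 ≈ 1.3333)
H(q, l) = (-3 + l)/(4/3 + q) (H(q, l) = (l - 3)/(q + 4/3) = (-3 + l)/(4/3 + q))
x(W) = -20 + 4*W (x(W) = -16 + 4*(W - 1) = -16 + 4*(-1 + W) = -16 + (-4 + 4*W) = -20 + 4*W)
(H(-11, -2) + x(-19))/(h(-9) - 230) = (3*(-3 - 2)/(4 + 3*(-11)) + (-20 + 4*(-19)))/(2*(-9) - 230) = (3*(-5)/(4 - 33) + (-20 - 76))/(-18 - 230) = (3*(-5)/(-29) - 96)/(-248) = (3*(-1/29)*(-5) - 96)*(-1/248) = (15/29 - 96)*(-1/248) = -2769/29*(-1/248) = 2769/7192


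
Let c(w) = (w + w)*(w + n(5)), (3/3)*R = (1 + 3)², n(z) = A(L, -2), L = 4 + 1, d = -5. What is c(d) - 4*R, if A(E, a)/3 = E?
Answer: -164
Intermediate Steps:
L = 5
A(E, a) = 3*E
n(z) = 15 (n(z) = 3*5 = 15)
R = 16 (R = (1 + 3)² = 4² = 16)
c(w) = 2*w*(15 + w) (c(w) = (w + w)*(w + 15) = (2*w)*(15 + w) = 2*w*(15 + w))
c(d) - 4*R = 2*(-5)*(15 - 5) - 4*16 = 2*(-5)*10 - 64 = -100 - 64 = -164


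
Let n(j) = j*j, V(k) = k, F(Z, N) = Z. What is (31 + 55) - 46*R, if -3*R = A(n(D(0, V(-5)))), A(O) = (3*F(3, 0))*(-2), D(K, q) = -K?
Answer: -190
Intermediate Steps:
n(j) = j²
A(O) = -18 (A(O) = (3*3)*(-2) = 9*(-2) = -18)
R = 6 (R = -⅓*(-18) = 6)
(31 + 55) - 46*R = (31 + 55) - 46*6 = 86 - 276 = -190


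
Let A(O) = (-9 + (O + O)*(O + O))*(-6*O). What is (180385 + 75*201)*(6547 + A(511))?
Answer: -625932074334380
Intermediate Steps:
A(O) = -6*O*(-9 + 4*O²) (A(O) = (-9 + (2*O)*(2*O))*(-6*O) = (-9 + 4*O²)*(-6*O) = -6*O*(-9 + 4*O²))
(180385 + 75*201)*(6547 + A(511)) = (180385 + 75*201)*(6547 + (-24*511³ + 54*511)) = (180385 + 15075)*(6547 + (-24*133432831 + 27594)) = 195460*(6547 + (-3202387944 + 27594)) = 195460*(6547 - 3202360350) = 195460*(-3202353803) = -625932074334380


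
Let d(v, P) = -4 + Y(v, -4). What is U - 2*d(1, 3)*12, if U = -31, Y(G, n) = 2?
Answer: 17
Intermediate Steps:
d(v, P) = -2 (d(v, P) = -4 + 2 = -2)
U - 2*d(1, 3)*12 = -31 - 2*(-2)*12 = -31 + 4*12 = -31 + 48 = 17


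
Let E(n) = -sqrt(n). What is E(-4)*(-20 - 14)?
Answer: 68*I ≈ 68.0*I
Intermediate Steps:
E(-4)*(-20 - 14) = (-sqrt(-4))*(-20 - 14) = -2*I*(-34) = 68*I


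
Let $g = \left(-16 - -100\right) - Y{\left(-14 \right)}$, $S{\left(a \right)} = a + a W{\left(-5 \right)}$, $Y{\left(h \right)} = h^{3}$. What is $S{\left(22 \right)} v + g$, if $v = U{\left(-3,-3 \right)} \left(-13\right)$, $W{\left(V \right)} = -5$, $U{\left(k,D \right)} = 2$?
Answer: $5116$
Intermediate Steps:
$v = -26$ ($v = 2 \left(-13\right) = -26$)
$S{\left(a \right)} = - 4 a$ ($S{\left(a \right)} = a + a \left(-5\right) = a - 5 a = - 4 a$)
$g = 2828$ ($g = \left(-16 - -100\right) - \left(-14\right)^{3} = \left(-16 + 100\right) - -2744 = 84 + 2744 = 2828$)
$S{\left(22 \right)} v + g = \left(-4\right) 22 \left(-26\right) + 2828 = \left(-88\right) \left(-26\right) + 2828 = 2288 + 2828 = 5116$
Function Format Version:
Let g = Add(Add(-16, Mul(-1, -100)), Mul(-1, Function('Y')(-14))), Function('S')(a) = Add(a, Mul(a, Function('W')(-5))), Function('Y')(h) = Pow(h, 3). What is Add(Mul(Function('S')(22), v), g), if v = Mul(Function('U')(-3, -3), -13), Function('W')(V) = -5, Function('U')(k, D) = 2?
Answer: 5116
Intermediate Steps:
v = -26 (v = Mul(2, -13) = -26)
Function('S')(a) = Mul(-4, a) (Function('S')(a) = Add(a, Mul(a, -5)) = Add(a, Mul(-5, a)) = Mul(-4, a))
g = 2828 (g = Add(Add(-16, Mul(-1, -100)), Mul(-1, Pow(-14, 3))) = Add(Add(-16, 100), Mul(-1, -2744)) = Add(84, 2744) = 2828)
Add(Mul(Function('S')(22), v), g) = Add(Mul(Mul(-4, 22), -26), 2828) = Add(Mul(-88, -26), 2828) = Add(2288, 2828) = 5116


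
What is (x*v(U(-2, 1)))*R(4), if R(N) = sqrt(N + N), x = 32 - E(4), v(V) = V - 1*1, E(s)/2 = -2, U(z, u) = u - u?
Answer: -72*sqrt(2) ≈ -101.82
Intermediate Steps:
U(z, u) = 0
E(s) = -4 (E(s) = 2*(-2) = -4)
v(V) = -1 + V (v(V) = V - 1 = -1 + V)
x = 36 (x = 32 - 1*(-4) = 32 + 4 = 36)
R(N) = sqrt(2)*sqrt(N) (R(N) = sqrt(2*N) = sqrt(2)*sqrt(N))
(x*v(U(-2, 1)))*R(4) = (36*(-1 + 0))*(sqrt(2)*sqrt(4)) = (36*(-1))*(sqrt(2)*2) = -72*sqrt(2)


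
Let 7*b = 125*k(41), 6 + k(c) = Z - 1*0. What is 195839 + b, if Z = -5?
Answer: 1369498/7 ≈ 1.9564e+5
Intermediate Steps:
k(c) = -11 (k(c) = -6 + (-5 - 1*0) = -6 + (-5 + 0) = -6 - 5 = -11)
b = -1375/7 (b = (125*(-11))/7 = (1/7)*(-1375) = -1375/7 ≈ -196.43)
195839 + b = 195839 - 1375/7 = 1369498/7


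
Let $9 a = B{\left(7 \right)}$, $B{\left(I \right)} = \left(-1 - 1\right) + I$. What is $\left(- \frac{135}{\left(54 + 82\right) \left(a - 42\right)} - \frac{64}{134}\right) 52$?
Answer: $- \frac{20044583}{849694} \approx -23.59$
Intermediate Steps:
$B{\left(I \right)} = -2 + I$
$a = \frac{5}{9}$ ($a = \frac{-2 + 7}{9} = \frac{1}{9} \cdot 5 = \frac{5}{9} \approx 0.55556$)
$\left(- \frac{135}{\left(54 + 82\right) \left(a - 42\right)} - \frac{64}{134}\right) 52 = \left(- \frac{135}{\left(54 + 82\right) \left(\frac{5}{9} - 42\right)} - \frac{64}{134}\right) 52 = \left(- \frac{135}{136 \left(- \frac{373}{9}\right)} - \frac{32}{67}\right) 52 = \left(- \frac{135}{- \frac{50728}{9}} - \frac{32}{67}\right) 52 = \left(\left(-135\right) \left(- \frac{9}{50728}\right) - \frac{32}{67}\right) 52 = \left(\frac{1215}{50728} - \frac{32}{67}\right) 52 = \left(- \frac{1541891}{3398776}\right) 52 = - \frac{20044583}{849694}$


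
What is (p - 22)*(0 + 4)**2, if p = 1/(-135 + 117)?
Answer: -3176/9 ≈ -352.89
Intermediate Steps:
p = -1/18 (p = 1/(-18) = -1/18 ≈ -0.055556)
(p - 22)*(0 + 4)**2 = (-1/18 - 22)*(0 + 4)**2 = -397/18*4**2 = -397/18*16 = -3176/9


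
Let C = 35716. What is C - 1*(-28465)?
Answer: 64181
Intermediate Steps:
C - 1*(-28465) = 35716 - 1*(-28465) = 35716 + 28465 = 64181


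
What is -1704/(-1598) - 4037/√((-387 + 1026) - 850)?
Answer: 852/799 + 4037*I*√211/211 ≈ 1.0663 + 277.92*I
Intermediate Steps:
-1704/(-1598) - 4037/√((-387 + 1026) - 850) = -1704*(-1/1598) - 4037/√(639 - 850) = 852/799 - 4037*(-I*√211/211) = 852/799 - (-4037)*I*√211/211 = 852/799 + 4037*I*√211/211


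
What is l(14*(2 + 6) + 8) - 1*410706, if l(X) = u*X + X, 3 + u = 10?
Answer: -409746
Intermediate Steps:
u = 7 (u = -3 + 10 = 7)
l(X) = 8*X (l(X) = 7*X + X = 8*X)
l(14*(2 + 6) + 8) - 1*410706 = 8*(14*(2 + 6) + 8) - 1*410706 = 8*(14*8 + 8) - 410706 = 8*(112 + 8) - 410706 = 8*120 - 410706 = 960 - 410706 = -409746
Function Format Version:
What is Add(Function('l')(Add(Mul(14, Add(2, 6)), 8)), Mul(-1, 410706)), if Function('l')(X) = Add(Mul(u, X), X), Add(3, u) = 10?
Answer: -409746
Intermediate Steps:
u = 7 (u = Add(-3, 10) = 7)
Function('l')(X) = Mul(8, X) (Function('l')(X) = Add(Mul(7, X), X) = Mul(8, X))
Add(Function('l')(Add(Mul(14, Add(2, 6)), 8)), Mul(-1, 410706)) = Add(Mul(8, Add(Mul(14, Add(2, 6)), 8)), Mul(-1, 410706)) = Add(Mul(8, Add(Mul(14, 8), 8)), -410706) = Add(Mul(8, Add(112, 8)), -410706) = Add(Mul(8, 120), -410706) = Add(960, -410706) = -409746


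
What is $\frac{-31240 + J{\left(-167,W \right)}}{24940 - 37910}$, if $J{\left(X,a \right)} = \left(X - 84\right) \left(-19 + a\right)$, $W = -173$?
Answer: $- \frac{8476}{6485} \approx -1.307$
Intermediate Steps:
$J{\left(X,a \right)} = \left(-84 + X\right) \left(-19 + a\right)$
$\frac{-31240 + J{\left(-167,W \right)}}{24940 - 37910} = \frac{-31240 - -48192}{24940 - 37910} = \frac{-31240 + \left(1596 + 14532 + 3173 + 28891\right)}{-12970} = \left(-31240 + 48192\right) \left(- \frac{1}{12970}\right) = 16952 \left(- \frac{1}{12970}\right) = - \frac{8476}{6485}$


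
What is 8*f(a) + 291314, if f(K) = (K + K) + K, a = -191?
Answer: 286730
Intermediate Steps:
f(K) = 3*K (f(K) = 2*K + K = 3*K)
8*f(a) + 291314 = 8*(3*(-191)) + 291314 = 8*(-573) + 291314 = -4584 + 291314 = 286730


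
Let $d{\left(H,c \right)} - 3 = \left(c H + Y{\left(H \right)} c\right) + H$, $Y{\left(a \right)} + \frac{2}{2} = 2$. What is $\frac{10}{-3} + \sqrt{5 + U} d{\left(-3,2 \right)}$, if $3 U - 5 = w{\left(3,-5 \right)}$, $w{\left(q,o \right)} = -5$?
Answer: $- \frac{10}{3} - 4 \sqrt{5} \approx -12.278$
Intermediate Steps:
$Y{\left(a \right)} = 1$ ($Y{\left(a \right)} = -1 + 2 = 1$)
$U = 0$ ($U = \frac{5}{3} + \frac{1}{3} \left(-5\right) = \frac{5}{3} - \frac{5}{3} = 0$)
$d{\left(H,c \right)} = 3 + H + c + H c$ ($d{\left(H,c \right)} = 3 + \left(\left(c H + 1 c\right) + H\right) = 3 + \left(\left(H c + c\right) + H\right) = 3 + \left(\left(c + H c\right) + H\right) = 3 + \left(H + c + H c\right) = 3 + H + c + H c$)
$\frac{10}{-3} + \sqrt{5 + U} d{\left(-3,2 \right)} = \frac{10}{-3} + \sqrt{5 + 0} \left(3 - 3 + 2 - 6\right) = 10 \left(- \frac{1}{3}\right) + \sqrt{5} \left(3 - 3 + 2 - 6\right) = - \frac{10}{3} + \sqrt{5} \left(-4\right) = - \frac{10}{3} - 4 \sqrt{5}$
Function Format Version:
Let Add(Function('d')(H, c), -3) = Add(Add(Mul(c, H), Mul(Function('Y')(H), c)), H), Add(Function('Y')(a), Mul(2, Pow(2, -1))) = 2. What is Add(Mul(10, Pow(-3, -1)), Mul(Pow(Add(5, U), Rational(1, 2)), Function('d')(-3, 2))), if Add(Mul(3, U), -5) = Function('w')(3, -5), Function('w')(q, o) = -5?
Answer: Add(Rational(-10, 3), Mul(-4, Pow(5, Rational(1, 2)))) ≈ -12.278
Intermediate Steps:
Function('Y')(a) = 1 (Function('Y')(a) = Add(-1, 2) = 1)
U = 0 (U = Add(Rational(5, 3), Mul(Rational(1, 3), -5)) = Add(Rational(5, 3), Rational(-5, 3)) = 0)
Function('d')(H, c) = Add(3, H, c, Mul(H, c)) (Function('d')(H, c) = Add(3, Add(Add(Mul(c, H), Mul(1, c)), H)) = Add(3, Add(Add(Mul(H, c), c), H)) = Add(3, Add(Add(c, Mul(H, c)), H)) = Add(3, Add(H, c, Mul(H, c))) = Add(3, H, c, Mul(H, c)))
Add(Mul(10, Pow(-3, -1)), Mul(Pow(Add(5, U), Rational(1, 2)), Function('d')(-3, 2))) = Add(Mul(10, Pow(-3, -1)), Mul(Pow(Add(5, 0), Rational(1, 2)), Add(3, -3, 2, Mul(-3, 2)))) = Add(Mul(10, Rational(-1, 3)), Mul(Pow(5, Rational(1, 2)), Add(3, -3, 2, -6))) = Add(Rational(-10, 3), Mul(Pow(5, Rational(1, 2)), -4)) = Add(Rational(-10, 3), Mul(-4, Pow(5, Rational(1, 2))))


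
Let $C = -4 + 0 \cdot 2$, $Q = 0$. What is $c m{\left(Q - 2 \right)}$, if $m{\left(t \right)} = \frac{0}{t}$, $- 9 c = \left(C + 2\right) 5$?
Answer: $0$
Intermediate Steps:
$C = -4$ ($C = -4 + 0 = -4$)
$c = \frac{10}{9}$ ($c = - \frac{\left(-4 + 2\right) 5}{9} = - \frac{\left(-2\right) 5}{9} = \left(- \frac{1}{9}\right) \left(-10\right) = \frac{10}{9} \approx 1.1111$)
$m{\left(t \right)} = 0$
$c m{\left(Q - 2 \right)} = \frac{10}{9} \cdot 0 = 0$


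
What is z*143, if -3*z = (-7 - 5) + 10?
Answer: 286/3 ≈ 95.333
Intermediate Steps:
z = ⅔ (z = -((-7 - 5) + 10)/3 = -(-12 + 10)/3 = -⅓*(-2) = ⅔ ≈ 0.66667)
z*143 = (⅔)*143 = 286/3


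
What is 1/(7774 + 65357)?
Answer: 1/73131 ≈ 1.3674e-5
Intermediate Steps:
1/(7774 + 65357) = 1/73131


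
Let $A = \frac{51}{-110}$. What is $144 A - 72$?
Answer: $- \frac{7632}{55} \approx -138.76$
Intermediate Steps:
$A = - \frac{51}{110}$ ($A = 51 \left(- \frac{1}{110}\right) = - \frac{51}{110} \approx -0.46364$)
$144 A - 72 = 144 \left(- \frac{51}{110}\right) - 72 = - \frac{3672}{55} - 72 = - \frac{7632}{55}$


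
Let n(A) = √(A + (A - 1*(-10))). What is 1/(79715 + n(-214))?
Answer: 79715/6354481643 - I*√418/6354481643 ≈ 1.2545e-5 - 3.2174e-9*I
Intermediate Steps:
n(A) = √(10 + 2*A) (n(A) = √(A + (A + 10)) = √(A + (10 + A)) = √(10 + 2*A))
1/(79715 + n(-214)) = 1/(79715 + √(10 + 2*(-214))) = 1/(79715 + √(10 - 428)) = 1/(79715 + √(-418)) = 1/(79715 + I*√418)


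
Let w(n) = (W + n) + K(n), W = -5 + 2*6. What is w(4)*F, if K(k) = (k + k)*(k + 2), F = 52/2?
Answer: 1534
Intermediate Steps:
F = 26 (F = 52*(½) = 26)
K(k) = 2*k*(2 + k) (K(k) = (2*k)*(2 + k) = 2*k*(2 + k))
W = 7 (W = -5 + 12 = 7)
w(n) = 7 + n + 2*n*(2 + n) (w(n) = (7 + n) + 2*n*(2 + n) = 7 + n + 2*n*(2 + n))
w(4)*F = (7 + 4 + 2*4*(2 + 4))*26 = (7 + 4 + 2*4*6)*26 = (7 + 4 + 48)*26 = 59*26 = 1534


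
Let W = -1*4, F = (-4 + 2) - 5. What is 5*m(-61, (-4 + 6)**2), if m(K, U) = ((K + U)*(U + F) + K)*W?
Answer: -2200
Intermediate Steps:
F = -7 (F = -2 - 5 = -7)
W = -4
m(K, U) = -4*K - 4*(-7 + U)*(K + U) (m(K, U) = ((K + U)*(U - 7) + K)*(-4) = ((K + U)*(-7 + U) + K)*(-4) = ((-7 + U)*(K + U) + K)*(-4) = (K + (-7 + U)*(K + U))*(-4) = -4*K - 4*(-7 + U)*(K + U))
5*m(-61, (-4 + 6)**2) = 5*(-4*(-4 + 6)**4 + 24*(-61) + 28*(-4 + 6)**2 - 4*(-61)*(-4 + 6)**2) = 5*(-4*(2**2)**2 - 1464 + 28*2**2 - 4*(-61)*2**2) = 5*(-4*4**2 - 1464 + 28*4 - 4*(-61)*4) = 5*(-4*16 - 1464 + 112 + 976) = 5*(-64 - 1464 + 112 + 976) = 5*(-440) = -2200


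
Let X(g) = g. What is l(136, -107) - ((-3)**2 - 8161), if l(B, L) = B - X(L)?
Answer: 8395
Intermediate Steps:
l(B, L) = B - L
l(136, -107) - ((-3)**2 - 8161) = (136 - 1*(-107)) - ((-3)**2 - 8161) = (136 + 107) - (9 - 8161) = 243 - 1*(-8152) = 243 + 8152 = 8395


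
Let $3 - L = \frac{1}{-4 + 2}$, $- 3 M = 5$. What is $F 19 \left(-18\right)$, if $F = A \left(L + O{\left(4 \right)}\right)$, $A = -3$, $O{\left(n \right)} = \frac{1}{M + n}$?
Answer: $\frac{28215}{7} \approx 4030.7$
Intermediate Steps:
$M = - \frac{5}{3}$ ($M = \left(- \frac{1}{3}\right) 5 = - \frac{5}{3} \approx -1.6667$)
$L = \frac{7}{2}$ ($L = 3 - \frac{1}{-4 + 2} = 3 - \frac{1}{-2} = 3 - - \frac{1}{2} = 3 + \frac{1}{2} = \frac{7}{2} \approx 3.5$)
$O{\left(n \right)} = \frac{1}{- \frac{5}{3} + n}$
$F = - \frac{165}{14}$ ($F = - 3 \left(\frac{7}{2} + \frac{3}{-5 + 3 \cdot 4}\right) = - 3 \left(\frac{7}{2} + \frac{3}{-5 + 12}\right) = - 3 \left(\frac{7}{2} + \frac{3}{7}\right) = \left(-3\right) \frac{55}{14} = - \frac{165}{14} \approx -11.786$)
$F 19 \left(-18\right) = \left(- \frac{165}{14}\right) 19 \left(-18\right) = \left(- \frac{3135}{14}\right) \left(-18\right) = \frac{28215}{7}$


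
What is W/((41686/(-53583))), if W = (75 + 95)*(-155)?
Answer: 705956025/20843 ≈ 33870.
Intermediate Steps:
W = -26350 (W = 170*(-155) = -26350)
W/((41686/(-53583))) = -26350/(41686/(-53583)) = -26350/(41686*(-1/53583)) = -26350/(-41686/53583) = -26350*(-53583/41686) = 705956025/20843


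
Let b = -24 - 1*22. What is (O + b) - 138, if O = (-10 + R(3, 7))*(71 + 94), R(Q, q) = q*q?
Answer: 6251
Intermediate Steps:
R(Q, q) = q²
b = -46 (b = -24 - 22 = -46)
O = 6435 (O = (-10 + 7²)*(71 + 94) = (-10 + 49)*165 = 39*165 = 6435)
(O + b) - 138 = (6435 - 46) - 138 = 6389 - 138 = 6251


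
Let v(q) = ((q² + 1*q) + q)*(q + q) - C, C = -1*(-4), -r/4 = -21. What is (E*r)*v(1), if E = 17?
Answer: 2856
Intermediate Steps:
r = 84 (r = -4*(-21) = 84)
C = 4
v(q) = -4 + 2*q*(q² + 2*q) (v(q) = ((q² + 1*q) + q)*(q + q) - 1*4 = ((q² + q) + q)*(2*q) - 4 = ((q + q²) + q)*(2*q) - 4 = (q² + 2*q)*(2*q) - 4 = 2*q*(q² + 2*q) - 4 = -4 + 2*q*(q² + 2*q))
(E*r)*v(1) = (17*84)*(-4 + 2*1³ + 4*1²) = 1428*(-4 + 2*1 + 4*1) = 1428*(-4 + 2 + 4) = 1428*2 = 2856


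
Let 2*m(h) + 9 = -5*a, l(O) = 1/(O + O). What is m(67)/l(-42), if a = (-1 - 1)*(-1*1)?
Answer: 798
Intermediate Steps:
a = 2 (a = -2*(-1) = 2)
l(O) = 1/(2*O)
m(h) = -19/2 (m(h) = -9/2 + (-5*2)/2 = -9/2 + (½)*(-10) = -9/2 - 5 = -19/2)
m(67)/l(-42) = -19/(2*((½)/(-42))) = -19/(2*((½)*(-1/42))) = -19/(2*(-1/84)) = -19/2*(-84) = 798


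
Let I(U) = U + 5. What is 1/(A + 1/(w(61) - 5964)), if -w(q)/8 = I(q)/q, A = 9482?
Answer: 364332/3454595963 ≈ 0.00010546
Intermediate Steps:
I(U) = 5 + U
w(q) = -8*(5 + q)/q
1/(A + 1/(w(61) - 5964)) = 1/(9482 + 1/((-8 - 40/61) - 5964)) = 1/(9482 + 1/(-528/61 - 5964)) = 1/(9482 + 1/(-364332/61)) = 1/(9482 - 61/364332) = 1/(3454595963/364332) = 364332/3454595963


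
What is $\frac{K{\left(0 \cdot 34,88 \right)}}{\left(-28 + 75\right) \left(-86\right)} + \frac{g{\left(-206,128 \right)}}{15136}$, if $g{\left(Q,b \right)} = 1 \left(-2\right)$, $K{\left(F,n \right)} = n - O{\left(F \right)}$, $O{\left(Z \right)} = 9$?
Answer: $- \frac{6999}{355696} \approx -0.019677$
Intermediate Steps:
$K{\left(F,n \right)} = -9 + n$ ($K{\left(F,n \right)} = n - 9 = -9 + n$)
$g{\left(Q,b \right)} = -2$
$\frac{K{\left(0 \cdot 34,88 \right)}}{\left(-28 + 75\right) \left(-86\right)} + \frac{g{\left(-206,128 \right)}}{15136} = \frac{-9 + 88}{\left(-28 + 75\right) \left(-86\right)} - \frac{2}{15136} = \frac{79}{47 \left(-86\right)} - \frac{1}{7568} = \frac{79}{-4042} - \frac{1}{7568} = 79 \left(- \frac{1}{4042}\right) - \frac{1}{7568} = - \frac{79}{4042} - \frac{1}{7568} = - \frac{6999}{355696}$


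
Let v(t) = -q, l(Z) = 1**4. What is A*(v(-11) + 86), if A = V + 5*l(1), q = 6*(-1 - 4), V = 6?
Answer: 1276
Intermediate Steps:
q = -30 (q = 6*(-5) = -30)
l(Z) = 1
A = 11 (A = 6 + 5*1 = 6 + 5 = 11)
v(t) = 30 (v(t) = -1*(-30) = 30)
A*(v(-11) + 86) = 11*(30 + 86) = 11*116 = 1276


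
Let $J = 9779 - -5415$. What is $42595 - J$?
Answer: $27401$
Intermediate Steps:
$J = 15194$ ($J = 9779 + 5415 = 15194$)
$42595 - J = 42595 - 15194 = 27401$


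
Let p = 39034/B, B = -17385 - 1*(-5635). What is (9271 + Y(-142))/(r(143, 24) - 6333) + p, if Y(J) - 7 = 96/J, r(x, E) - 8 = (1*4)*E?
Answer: -12501372653/2598271625 ≈ -4.8114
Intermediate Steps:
r(x, E) = 8 + 4*E (r(x, E) = 8 + (1*4)*E = 8 + 4*E)
Y(J) = 7 + 96/J
B = -11750 (B = -17385 + 5635 = -11750)
p = -19517/5875 (p = 39034/(-11750) = 39034*(-1/11750) = -19517/5875 ≈ -3.3220)
(9271 + Y(-142))/(r(143, 24) - 6333) + p = (9271 + (7 + 96/(-142)))/((8 + 4*24) - 6333) - 19517/5875 = (9271 + (7 + 96*(-1/142)))/((8 + 96) - 6333) - 19517/5875 = (9271 + (7 - 48/71))/(104 - 6333) - 19517/5875 = (9271 + 449/71)/(-6229) - 19517/5875 = (658690/71)*(-1/6229) - 19517/5875 = -658690/442259 - 19517/5875 = -12501372653/2598271625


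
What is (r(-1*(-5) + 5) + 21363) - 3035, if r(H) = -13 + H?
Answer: 18325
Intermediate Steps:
(r(-1*(-5) + 5) + 21363) - 3035 = ((-13 + (-1*(-5) + 5)) + 21363) - 3035 = ((-13 + (5 + 5)) + 21363) - 3035 = ((-13 + 10) + 21363) - 3035 = (-3 + 21363) - 3035 = 21360 - 3035 = 18325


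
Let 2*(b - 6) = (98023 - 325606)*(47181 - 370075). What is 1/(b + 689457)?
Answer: 1/36743282064 ≈ 2.7216e-11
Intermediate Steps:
b = 36742592607 (b = 6 + ((98023 - 325606)*(47181 - 370075))/2 = 6 + (-227583*(-322894))/2 = 6 + (½)*73485185202 = 6 + 36742592601 = 36742592607)
1/(b + 689457) = 1/(36742592607 + 689457) = 1/36743282064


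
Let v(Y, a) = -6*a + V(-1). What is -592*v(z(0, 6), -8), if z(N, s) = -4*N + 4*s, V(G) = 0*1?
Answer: -28416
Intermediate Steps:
V(G) = 0
v(Y, a) = -6*a (v(Y, a) = -6*a + 0 = -6*a)
-592*v(z(0, 6), -8) = -(-3552)*(-8) = -592*48 = -28416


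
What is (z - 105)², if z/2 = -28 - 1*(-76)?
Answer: 81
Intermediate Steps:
z = 96 (z = 2*(-28 - 1*(-76)) = 2*(-28 + 76) = 2*48 = 96)
(z - 105)² = (96 - 105)² = (-9)² = 81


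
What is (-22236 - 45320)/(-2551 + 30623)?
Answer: -16889/7018 ≈ -2.4065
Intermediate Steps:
(-22236 - 45320)/(-2551 + 30623) = -67556/28072 = -67556*1/28072 = -16889/7018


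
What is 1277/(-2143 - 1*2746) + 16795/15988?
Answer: 61694079/78165332 ≈ 0.78928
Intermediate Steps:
1277/(-2143 - 1*2746) + 16795/15988 = 1277/(-2143 - 2746) + 16795*(1/15988) = 1277/(-4889) + 16795/15988 = 1277*(-1/4889) + 16795/15988 = -1277/4889 + 16795/15988 = 61694079/78165332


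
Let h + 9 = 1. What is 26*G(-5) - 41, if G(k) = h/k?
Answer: ⅗ ≈ 0.60000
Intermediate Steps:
h = -8 (h = -9 + 1 = -8)
G(k) = -8/k
26*G(-5) - 41 = 26*(-8/(-5)) - 41 = 26*(-8*(-⅕)) - 41 = 26*(8/5) - 41 = 208/5 - 41 = ⅗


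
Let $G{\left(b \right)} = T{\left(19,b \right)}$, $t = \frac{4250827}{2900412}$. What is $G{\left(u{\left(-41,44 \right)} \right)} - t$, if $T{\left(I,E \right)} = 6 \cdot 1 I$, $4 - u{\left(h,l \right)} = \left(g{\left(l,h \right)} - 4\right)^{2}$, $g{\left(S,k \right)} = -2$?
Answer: $\frac{326396141}{2900412} \approx 112.53$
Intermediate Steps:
$t = \frac{4250827}{2900412}$ ($t = 4250827 \cdot \frac{1}{2900412} = \frac{4250827}{2900412} \approx 1.4656$)
$u{\left(h,l \right)} = -32$ ($u{\left(h,l \right)} = 4 - \left(-2 - 4\right)^{2} = 4 - \left(-6\right)^{2} = 4 - 36 = -32$)
$T{\left(I,E \right)} = 6 I$
$G{\left(b \right)} = 114$ ($G{\left(b \right)} = 6 \cdot 19 = 114$)
$G{\left(u{\left(-41,44 \right)} \right)} - t = 114 - \frac{4250827}{2900412} = \frac{326396141}{2900412}$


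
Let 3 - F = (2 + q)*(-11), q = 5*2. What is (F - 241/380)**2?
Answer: 2607021481/144400 ≈ 18054.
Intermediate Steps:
q = 10
F = 135 (F = 3 - (2 + 10)*(-11) = 3 - 12*(-11) = 3 - 1*(-132) = 3 + 132 = 135)
(F - 241/380)**2 = (135 - 241/380)**2 = (51059/380)**2 = 2607021481/144400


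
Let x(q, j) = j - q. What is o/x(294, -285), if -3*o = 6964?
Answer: 6964/1737 ≈ 4.0092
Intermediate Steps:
o = -6964/3 (o = -⅓*6964 = -6964/3 ≈ -2321.3)
o/x(294, -285) = -6964/(3*(-285 - 1*294)) = -6964/(3*(-285 - 294)) = -6964/3/(-579) = -6964/3*(-1/579) = 6964/1737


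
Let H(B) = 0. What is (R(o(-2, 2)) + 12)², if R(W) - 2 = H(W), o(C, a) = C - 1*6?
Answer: 196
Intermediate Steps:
o(C, a) = -6 + C (o(C, a) = C - 6 = -6 + C)
R(W) = 2 (R(W) = 2 + 0 = 2)
(R(o(-2, 2)) + 12)² = (2 + 12)² = 14² = 196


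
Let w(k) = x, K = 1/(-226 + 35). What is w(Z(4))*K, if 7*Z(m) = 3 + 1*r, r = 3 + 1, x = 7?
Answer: -7/191 ≈ -0.036649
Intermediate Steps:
r = 4
K = -1/191 (K = 1/(-191) = -1/191 ≈ -0.0052356)
Z(m) = 1 (Z(m) = (3 + 1*4)/7 = (3 + 4)/7 = (⅐)*7 = 1)
w(k) = 7
w(Z(4))*K = 7*(-1/191) = -7/191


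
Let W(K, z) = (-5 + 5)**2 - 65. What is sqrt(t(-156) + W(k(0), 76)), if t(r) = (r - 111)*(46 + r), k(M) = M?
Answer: sqrt(29305) ≈ 171.19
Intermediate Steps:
W(K, z) = -65 (W(K, z) = 0**2 - 65 = 0 - 65 = -65)
t(r) = (-111 + r)*(46 + r)
sqrt(t(-156) + W(k(0), 76)) = sqrt((-5106 + (-156)**2 - 65*(-156)) - 65) = sqrt((-5106 + 24336 + 10140) - 65) = sqrt(29370 - 65) = sqrt(29305)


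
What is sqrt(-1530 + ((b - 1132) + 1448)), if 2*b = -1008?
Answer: I*sqrt(1718) ≈ 41.449*I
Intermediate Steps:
b = -504 (b = (1/2)*(-1008) = -504)
sqrt(-1530 + ((b - 1132) + 1448)) = sqrt(-1530 + ((-504 - 1132) + 1448)) = sqrt(-1530 + (-1636 + 1448)) = sqrt(-1530 - 188) = sqrt(-1718) = I*sqrt(1718)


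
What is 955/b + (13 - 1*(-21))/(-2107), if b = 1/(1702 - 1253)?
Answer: 903471031/2107 ≈ 4.2880e+5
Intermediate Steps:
b = 1/449 ≈ 0.0022272
955/b + (13 - 1*(-21))/(-2107) = 955/(1/449) + (13 - 1*(-21))/(-2107) = 955*449 + (13 + 21)*(-1/2107) = 428795 + 34*(-1/2107) = 428795 - 34/2107 = 903471031/2107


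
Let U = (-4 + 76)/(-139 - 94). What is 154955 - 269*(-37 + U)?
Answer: 38442932/233 ≈ 1.6499e+5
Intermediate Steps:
U = -72/233 (U = 72/(-233) = 72*(-1/233) = -72/233 ≈ -0.30901)
154955 - 269*(-37 + U) = 154955 - 269*(-37 - 72/233) = 154955 - 269*(-8693)/233 = 154955 - 1*(-2338417/233) = 154955 + 2338417/233 = 38442932/233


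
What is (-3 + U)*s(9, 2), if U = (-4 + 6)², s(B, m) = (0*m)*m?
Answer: 0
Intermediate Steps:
s(B, m) = 0 (s(B, m) = 0*m = 0)
U = 4 (U = 2² = 4)
(-3 + U)*s(9, 2) = (-3 + 4)*0 = 1*0 = 0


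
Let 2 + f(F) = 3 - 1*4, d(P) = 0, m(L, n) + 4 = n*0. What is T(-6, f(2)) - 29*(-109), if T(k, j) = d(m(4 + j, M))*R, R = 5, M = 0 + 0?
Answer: 3161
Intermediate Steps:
M = 0
m(L, n) = -4 (m(L, n) = -4 + n*0 = -4 + 0 = -4)
f(F) = -3 (f(F) = -2 + (3 - 1*4) = -2 + (3 - 4) = -2 - 1 = -3)
T(k, j) = 0 (T(k, j) = 0*5 = 0)
T(-6, f(2)) - 29*(-109) = 0 - 29*(-109) = 0 + 3161 = 3161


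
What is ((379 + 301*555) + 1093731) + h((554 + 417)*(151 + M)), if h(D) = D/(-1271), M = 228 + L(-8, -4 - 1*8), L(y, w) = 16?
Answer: 1602557170/1271 ≈ 1.2609e+6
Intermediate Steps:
M = 244 (M = 228 + 16 = 244)
h(D) = -D/1271 (h(D) = D*(-1/1271) = -D/1271)
((379 + 301*555) + 1093731) + h((554 + 417)*(151 + M)) = ((379 + 301*555) + 1093731) - (554 + 417)*(151 + 244)/1271 = ((379 + 167055) + 1093731) - 971*395/1271 = (167434 + 1093731) - 1/1271*383545 = 1261165 - 383545/1271 = 1602557170/1271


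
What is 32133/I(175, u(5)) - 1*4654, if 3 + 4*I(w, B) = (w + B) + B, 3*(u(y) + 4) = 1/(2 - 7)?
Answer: -4755776/1229 ≈ -3869.6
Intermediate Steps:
u(y) = -61/15 (u(y) = -4 + 1/(3*(2 - 7)) = -4 + (⅓)/(-5) = -4 + (⅓)*(-⅕) = -4 - 1/15 = -61/15)
I(w, B) = -¾ + B/2 + w/4 (I(w, B) = -¾ + ((w + B) + B)/4 = -¾ + ((B + w) + B)/4 = -¾ + (w + 2*B)/4 = -¾ + (B/2 + w/4) = -¾ + B/2 + w/4)
32133/I(175, u(5)) - 1*4654 = 32133/(-¾ + (½)*(-61/15) + (¼)*175) - 1*4654 = 32133/(-¾ - 61/30 + 175/4) - 4654 = 32133/(1229/30) - 4654 = 32133*(30/1229) - 4654 = 963990/1229 - 4654 = -4755776/1229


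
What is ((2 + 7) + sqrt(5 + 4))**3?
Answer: 1728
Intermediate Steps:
((2 + 7) + sqrt(5 + 4))**3 = (9 + sqrt(9))**3 = (9 + 3)**3 = 12**3 = 1728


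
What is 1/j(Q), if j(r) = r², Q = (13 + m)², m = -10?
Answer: 1/81 ≈ 0.012346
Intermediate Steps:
Q = 9 (Q = (13 - 10)² = 3² = 9)
1/j(Q) = 1/(9²) = 1/81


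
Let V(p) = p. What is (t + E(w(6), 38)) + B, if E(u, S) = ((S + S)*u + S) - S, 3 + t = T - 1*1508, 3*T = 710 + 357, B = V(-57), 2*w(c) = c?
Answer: -2953/3 ≈ -984.33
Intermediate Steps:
w(c) = c/2
B = -57
T = 1067/3 (T = (710 + 357)/3 = (⅓)*1067 = 1067/3 ≈ 355.67)
t = -3466/3 (t = -3 + (1067/3 - 1*1508) = -3 + (1067/3 - 1508) = -3 - 3457/3 = -3466/3 ≈ -1155.3)
E(u, S) = 2*S*u (E(u, S) = ((2*S)*u + S) - S = (2*S*u + S) - S = (S + 2*S*u) - S = 2*S*u)
(t + E(w(6), 38)) + B = (-3466/3 + 2*38*((½)*6)) - 57 = (-3466/3 + 2*38*3) - 57 = (-3466/3 + 228) - 57 = -2782/3 - 57 = -2953/3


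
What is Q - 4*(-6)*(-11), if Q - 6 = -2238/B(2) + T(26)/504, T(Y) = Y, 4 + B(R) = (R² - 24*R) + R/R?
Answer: -2491165/11844 ≈ -210.33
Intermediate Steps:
B(R) = -3 + R² - 24*R (B(R) = -4 + ((R² - 24*R) + R/R) = -4 + ((R² - 24*R) + 1) = -4 + (1 + R² - 24*R) = -3 + R² - 24*R)
Q = 635651/11844 (Q = 6 + (-2238/(-3 + 2² - 24*2) + 26/504) = 6 + (-2238/(-3 + 4 - 48) + 26*(1/504)) = 6 + (-2238/(-47) + 13/252) = 6 + (-2238*(-1/47) + 13/252) = 6 + (2238/47 + 13/252) = 6 + 564587/11844 = 635651/11844 ≈ 53.669)
Q - 4*(-6)*(-11) = 635651/11844 - 4*(-6)*(-11) = 635651/11844 + 24*(-11) = 635651/11844 - 264 = -2491165/11844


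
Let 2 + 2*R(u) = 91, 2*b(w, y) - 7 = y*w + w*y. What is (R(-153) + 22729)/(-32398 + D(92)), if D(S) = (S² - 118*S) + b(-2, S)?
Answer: -45547/69941 ≈ -0.65122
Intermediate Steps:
b(w, y) = 7/2 + w*y (b(w, y) = 7/2 + (y*w + w*y)/2 = 7/2 + (w*y + w*y)/2 = 7/2 + (2*w*y)/2 = 7/2 + w*y)
R(u) = 89/2 (R(u) = -1 + (½)*91 = -1 + 91/2 = 89/2)
D(S) = 7/2 + S² - 120*S (D(S) = (S² - 118*S) + (7/2 - 2*S) = 7/2 + S² - 120*S)
(R(-153) + 22729)/(-32398 + D(92)) = (89/2 + 22729)/(-32398 + (7/2 + 92² - 120*92)) = 45547/(2*(-32398 + (7/2 + 8464 - 11040))) = 45547/(2*(-32398 - 5145/2)) = 45547/(2*(-69941/2)) = (45547/2)*(-2/69941) = -45547/69941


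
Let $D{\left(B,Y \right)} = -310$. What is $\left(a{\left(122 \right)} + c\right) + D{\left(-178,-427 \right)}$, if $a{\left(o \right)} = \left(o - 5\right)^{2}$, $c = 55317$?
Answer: $68696$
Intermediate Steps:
$a{\left(o \right)} = \left(-5 + o\right)^{2}$
$\left(a{\left(122 \right)} + c\right) + D{\left(-178,-427 \right)} = \left(\left(-5 + 122\right)^{2} + 55317\right) - 310 = \left(117^{2} + 55317\right) - 310 = \left(13689 + 55317\right) - 310 = 69006 - 310 = 68696$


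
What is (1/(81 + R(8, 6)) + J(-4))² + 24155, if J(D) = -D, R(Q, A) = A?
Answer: 182950996/7569 ≈ 24171.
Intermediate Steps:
(1/(81 + R(8, 6)) + J(-4))² + 24155 = (1/(81 + 6) - 1*(-4))² + 24155 = (1/87 + 4)² + 24155 = (349/87)² + 24155 = 121801/7569 + 24155 = 182950996/7569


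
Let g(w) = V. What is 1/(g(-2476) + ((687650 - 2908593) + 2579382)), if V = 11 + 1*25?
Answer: 1/358475 ≈ 2.7896e-6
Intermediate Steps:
V = 36 (V = 11 + 25 = 36)
g(w) = 36
1/(g(-2476) + ((687650 - 2908593) + 2579382)) = 1/(36 + ((687650 - 2908593) + 2579382)) = 1/(36 + (-2220943 + 2579382)) = 1/(36 + 358439) = 1/358475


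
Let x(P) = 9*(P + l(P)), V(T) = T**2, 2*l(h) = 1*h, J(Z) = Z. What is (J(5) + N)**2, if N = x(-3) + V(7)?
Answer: 729/4 ≈ 182.25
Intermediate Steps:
l(h) = h/2 (l(h) = (1*h)/2 = h/2)
x(P) = 27*P/2 (x(P) = 9*(P + P/2) = 9*(3*P/2) = 27*P/2)
N = 17/2 (N = (27/2)*(-3) + 7**2 = -81/2 + 49 = 17/2 ≈ 8.5000)
(J(5) + N)**2 = (5 + 17/2)**2 = (27/2)**2 = 729/4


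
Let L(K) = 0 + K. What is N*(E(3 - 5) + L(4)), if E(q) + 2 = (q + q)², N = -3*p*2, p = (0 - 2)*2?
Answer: 432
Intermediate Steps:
p = -4 (p = -2*2 = -4)
L(K) = K
N = 24 (N = -3*(-4)*2 = 12*2 = 24)
E(q) = -2 + 4*q² (E(q) = -2 + (q + q)² = -2 + (2*q)² = -2 + 4*q²)
N*(E(3 - 5) + L(4)) = 24*((-2 + 4*(3 - 5)²) + 4) = 24*((-2 + 4*(-2)²) + 4) = 24*((-2 + 4*4) + 4) = 24*((-2 + 16) + 4) = 24*(14 + 4) = 24*18 = 432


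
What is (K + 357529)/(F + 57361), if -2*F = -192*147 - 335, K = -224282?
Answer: 266494/143281 ≈ 1.8599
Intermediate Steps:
F = 28559/2 (F = -(-192*147 - 335)/2 = -(-28224 - 335)/2 = -½*(-28559) = 28559/2 ≈ 14280.)
(K + 357529)/(F + 57361) = (-224282 + 357529)/(28559/2 + 57361) = 133247/(143281/2) = 133247*(2/143281) = 266494/143281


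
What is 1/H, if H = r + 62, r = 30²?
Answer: 1/962 ≈ 0.0010395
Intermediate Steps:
r = 900
H = 962 (H = 900 + 62 = 962)
1/H = 1/962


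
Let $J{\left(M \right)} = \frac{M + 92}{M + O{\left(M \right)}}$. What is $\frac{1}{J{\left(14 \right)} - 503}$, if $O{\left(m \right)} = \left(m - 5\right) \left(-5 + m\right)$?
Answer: $- \frac{95}{47679} \approx -0.0019925$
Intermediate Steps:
$O{\left(m \right)} = \left(-5 + m\right)^{2}$ ($O{\left(m \right)} = \left(-5 + m\right) \left(-5 + m\right) = \left(-5 + m\right)^{2}$)
$J{\left(M \right)} = \frac{92 + M}{M + \left(-5 + M\right)^{2}}$ ($J{\left(M \right)} = \frac{M + 92}{M + \left(-5 + M\right)^{2}} = \frac{92 + M}{M + \left(-5 + M\right)^{2}}$)
$\frac{1}{J{\left(14 \right)} - 503} = \frac{1}{\frac{92 + 14}{14 + \left(-5 + 14\right)^{2}} - 503} = \frac{1}{\frac{1}{14 + 9^{2}} \cdot 106 - 503} = \frac{1}{\frac{1}{14 + 81} \cdot 106 - 503} = \frac{1}{\frac{1}{95} \cdot 106 - 503} = \frac{1}{\frac{106}{95} - 503} = \frac{1}{- \frac{47679}{95}} = - \frac{95}{47679}$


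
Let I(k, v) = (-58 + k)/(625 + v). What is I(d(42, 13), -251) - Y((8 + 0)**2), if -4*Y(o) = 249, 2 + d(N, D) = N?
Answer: 46527/748 ≈ 62.202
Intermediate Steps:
d(N, D) = -2 + N
I(k, v) = (-58 + k)/(625 + v)
Y(o) = -249/4 (Y(o) = -1/4*249 = -249/4)
I(d(42, 13), -251) - Y((8 + 0)**2) = (-58 + (-2 + 42))/(625 - 251) - 1*(-249/4) = (-58 + 40)/374 + 249/4 = (1/374)*(-18) + 249/4 = -9/187 + 249/4 = 46527/748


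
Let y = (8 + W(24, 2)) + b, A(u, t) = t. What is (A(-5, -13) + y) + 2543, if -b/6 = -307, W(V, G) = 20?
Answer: 4400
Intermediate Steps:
b = 1842 (b = -6*(-307) = 1842)
y = 1870 (y = (8 + 20) + 1842 = 28 + 1842 = 1870)
(A(-5, -13) + y) + 2543 = (-13 + 1870) + 2543 = 1857 + 2543 = 4400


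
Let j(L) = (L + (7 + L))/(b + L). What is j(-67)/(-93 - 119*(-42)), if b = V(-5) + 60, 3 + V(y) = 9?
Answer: 127/4905 ≈ 0.025892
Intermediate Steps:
V(y) = 6 (V(y) = -3 + 9 = 6)
b = 66 (b = 6 + 60 = 66)
j(L) = (7 + 2*L)/(66 + L) (j(L) = (L + (7 + L))/(66 + L) = (7 + 2*L)/(66 + L))
j(-67)/(-93 - 119*(-42)) = ((7 + 2*(-67))/(66 - 67))/(-93 - 119*(-42)) = ((7 - 134)/(-1))/(-93 + 4998) = -1*(-127)/4905 = 127*(1/4905) = 127/4905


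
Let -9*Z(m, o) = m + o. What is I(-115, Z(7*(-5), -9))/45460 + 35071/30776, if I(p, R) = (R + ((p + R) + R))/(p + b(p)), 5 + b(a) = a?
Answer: 281002565969/246587314200 ≈ 1.1396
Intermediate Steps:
Z(m, o) = -m/9 - o/9 (Z(m, o) = -(m + o)/9 = -m/9 - o/9)
b(a) = -5 + a
I(p, R) = (p + 3*R)/(-5 + 2*p) (I(p, R) = (R + ((p + R) + R))/(p + (-5 + p)) = (R + ((R + p) + R))/(-5 + 2*p) = (R + (p + 2*R))/(-5 + 2*p) = (p + 3*R)/(-5 + 2*p))
I(-115, Z(7*(-5), -9))/45460 + 35071/30776 = ((-115 + 3*(-7*(-5)/9 - ⅑*(-9)))/(-5 + 2*(-115)))/45460 + 35071/30776 = ((-115 + 3*(-⅑*(-35) + 1))/(-5 - 230))*(1/45460) + 35071*(1/30776) = ((-115 + 3*(35/9 + 1))/(-235))*(1/45460) + 35071/30776 = -(-115 + 3*(44/9))/235*(1/45460) + 35071/30776 = -(-115 + 44/3)/235*(1/45460) + 35071/30776 = -1/235*(-301/3)*(1/45460) + 35071/30776 = (301/705)*(1/45460) + 35071/30776 = 301/32049300 + 35071/30776 = 281002565969/246587314200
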